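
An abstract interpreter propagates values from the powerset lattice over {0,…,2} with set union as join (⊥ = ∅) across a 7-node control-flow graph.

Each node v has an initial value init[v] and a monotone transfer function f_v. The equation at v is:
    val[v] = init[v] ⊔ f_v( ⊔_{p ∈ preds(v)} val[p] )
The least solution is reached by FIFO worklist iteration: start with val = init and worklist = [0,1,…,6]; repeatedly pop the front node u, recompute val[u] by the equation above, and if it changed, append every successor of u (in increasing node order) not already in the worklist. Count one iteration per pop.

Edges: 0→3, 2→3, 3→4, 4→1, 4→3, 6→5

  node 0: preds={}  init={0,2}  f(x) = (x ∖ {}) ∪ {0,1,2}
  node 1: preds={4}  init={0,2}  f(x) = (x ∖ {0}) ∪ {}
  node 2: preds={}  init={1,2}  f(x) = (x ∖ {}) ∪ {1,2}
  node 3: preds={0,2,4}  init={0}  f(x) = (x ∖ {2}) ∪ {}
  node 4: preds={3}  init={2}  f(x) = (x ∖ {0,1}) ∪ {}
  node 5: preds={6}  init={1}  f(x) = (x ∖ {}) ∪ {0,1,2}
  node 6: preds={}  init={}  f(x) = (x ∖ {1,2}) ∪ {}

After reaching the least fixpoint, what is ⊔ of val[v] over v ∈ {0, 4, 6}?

Iteration log — 7 steps:
  step 1. node 0  ⊔preds={}  new={0,1,2}  old={0,2}  +wl: 
  step 2. node 1  ⊔preds={2}  new={0,2}  stable
  step 3. node 2  ⊔preds={}  new={1,2}  stable
  step 4. node 3  ⊔preds={0,1,2}  new={0,1}  old={0}  +wl: 
  step 5. node 4  ⊔preds={0,1}  new={2}  stable
  step 6. node 5  ⊔preds={}  new={0,1,2}  old={1}  +wl: 
  step 7. node 6  ⊔preds={}  new={}  stable

Least fixpoint reached:
  node 0: {0,1,2}
  node 1: {0,2}
  node 2: {1,2}
  node 3: {0,1}
  node 4: {2}
  node 5: {0,1,2}
  node 6: {}

{0,1,2}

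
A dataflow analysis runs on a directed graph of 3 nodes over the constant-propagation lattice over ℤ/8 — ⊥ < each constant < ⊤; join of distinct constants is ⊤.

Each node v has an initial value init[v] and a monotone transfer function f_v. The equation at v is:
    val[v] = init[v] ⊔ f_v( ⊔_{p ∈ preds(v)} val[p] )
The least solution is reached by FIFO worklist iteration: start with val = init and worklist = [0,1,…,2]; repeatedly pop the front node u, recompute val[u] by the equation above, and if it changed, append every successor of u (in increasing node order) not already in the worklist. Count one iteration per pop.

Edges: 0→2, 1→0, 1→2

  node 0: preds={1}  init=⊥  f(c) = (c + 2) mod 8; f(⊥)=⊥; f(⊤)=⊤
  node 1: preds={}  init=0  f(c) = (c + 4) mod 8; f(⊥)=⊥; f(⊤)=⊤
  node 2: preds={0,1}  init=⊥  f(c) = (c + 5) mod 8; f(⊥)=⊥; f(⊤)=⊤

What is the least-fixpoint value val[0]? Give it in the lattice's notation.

2

Worklist (3 pops):
  #1 pop 0: in=0 → 2 (was ⊥); enqueue []
  #2 pop 1: in=⊥ → 0 (no change)
  #3 pop 2: in=⊤ → ⊤ (was ⊥); enqueue []

Fixpoint:
  val[0] = 2
  val[1] = 0
  val[2] = ⊤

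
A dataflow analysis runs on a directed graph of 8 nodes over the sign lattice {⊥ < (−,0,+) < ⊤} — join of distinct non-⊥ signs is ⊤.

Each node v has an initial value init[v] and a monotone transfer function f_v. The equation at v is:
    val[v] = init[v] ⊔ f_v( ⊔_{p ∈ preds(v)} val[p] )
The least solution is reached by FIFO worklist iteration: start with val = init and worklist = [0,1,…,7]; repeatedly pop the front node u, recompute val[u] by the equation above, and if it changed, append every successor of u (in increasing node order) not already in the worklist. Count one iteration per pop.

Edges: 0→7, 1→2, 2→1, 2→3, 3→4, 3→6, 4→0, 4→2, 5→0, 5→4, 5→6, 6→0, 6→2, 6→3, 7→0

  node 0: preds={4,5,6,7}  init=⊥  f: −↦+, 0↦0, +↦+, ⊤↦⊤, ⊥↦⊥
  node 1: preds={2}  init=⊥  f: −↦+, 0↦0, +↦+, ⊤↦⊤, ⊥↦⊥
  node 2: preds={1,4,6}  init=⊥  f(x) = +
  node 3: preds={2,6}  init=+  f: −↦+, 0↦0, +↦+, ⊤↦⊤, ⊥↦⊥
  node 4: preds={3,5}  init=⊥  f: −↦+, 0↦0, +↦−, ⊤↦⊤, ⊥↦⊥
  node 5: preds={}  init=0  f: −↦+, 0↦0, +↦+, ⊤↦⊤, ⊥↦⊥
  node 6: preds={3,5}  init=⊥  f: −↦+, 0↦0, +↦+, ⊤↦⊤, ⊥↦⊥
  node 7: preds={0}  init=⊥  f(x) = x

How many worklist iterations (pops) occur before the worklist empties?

16

Trace (16 dequeues):
  [1] u=0 | in 0 | out 0 | prev ⊥ | push {}
  [2] u=1 | in ⊥ | out ⊥ | ==
  [3] u=2 | in ⊥ | out + | prev ⊥ | push {1}
  [4] u=3 | in + | out + | ==
  [5] u=4 | in ⊤ | out ⊤ | prev ⊥ | push {0,2}
  [6] u=5 | in ⊥ | out 0 | ==
  [7] u=6 | in ⊤ | out ⊤ | prev ⊥ | push {3}
  [8] u=7 | in 0 | out 0 | prev ⊥ | push {}
  [9] u=1 | in + | out + | prev ⊥ | push {}
  [10] u=0 | in ⊤ | out ⊤ | prev 0 | push {7}
  [11] u=2 | in ⊤ | out + | ==
  [12] u=3 | in ⊤ | out ⊤ | prev + | push {4,6}
  [13] u=7 | in ⊤ | out ⊤ | prev 0 | push {0}
  [14] u=4 | in ⊤ | out ⊤ | ==
  [15] u=6 | in ⊤ | out ⊤ | ==
  [16] u=0 | in ⊤ | out ⊤ | ==

Converged values:
  [0] ⊤
  [1] +
  [2] +
  [3] ⊤
  [4] ⊤
  [5] 0
  [6] ⊤
  [7] ⊤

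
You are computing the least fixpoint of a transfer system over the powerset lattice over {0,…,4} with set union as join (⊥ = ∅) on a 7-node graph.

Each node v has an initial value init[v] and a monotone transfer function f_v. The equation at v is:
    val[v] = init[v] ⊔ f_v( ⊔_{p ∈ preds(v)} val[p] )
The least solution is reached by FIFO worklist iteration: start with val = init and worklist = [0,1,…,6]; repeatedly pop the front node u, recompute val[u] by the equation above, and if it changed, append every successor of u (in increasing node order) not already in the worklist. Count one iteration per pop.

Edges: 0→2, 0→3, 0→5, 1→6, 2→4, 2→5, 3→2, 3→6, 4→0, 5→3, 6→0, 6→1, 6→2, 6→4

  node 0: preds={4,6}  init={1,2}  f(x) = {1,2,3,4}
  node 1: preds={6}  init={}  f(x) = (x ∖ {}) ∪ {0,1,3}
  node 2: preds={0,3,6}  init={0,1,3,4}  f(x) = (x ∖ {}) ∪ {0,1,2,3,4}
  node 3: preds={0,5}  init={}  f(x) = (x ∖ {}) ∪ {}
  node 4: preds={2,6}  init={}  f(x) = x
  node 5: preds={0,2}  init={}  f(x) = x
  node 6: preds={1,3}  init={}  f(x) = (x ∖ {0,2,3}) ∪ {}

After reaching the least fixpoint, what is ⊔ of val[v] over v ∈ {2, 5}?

{0,1,2,3,4}

Trace (14 dequeues):
  [1] u=0 | in {} | out {1,2,3,4} | prev {1,2} | push {}
  [2] u=1 | in {} | out {0,1,3} | prev {} | push {}
  [3] u=2 | in {1,2,3,4} | out {0,1,2,3,4} | prev {0,1,3,4} | push {}
  [4] u=3 | in {1,2,3,4} | out {1,2,3,4} | prev {} | push {2}
  [5] u=4 | in {0,1,2,3,4} | out {0,1,2,3,4} | prev {} | push {0}
  [6] u=5 | in {0,1,2,3,4} | out {0,1,2,3,4} | prev {} | push {3}
  [7] u=6 | in {0,1,2,3,4} | out {1,4} | prev {} | push {1,4}
  [8] u=2 | in {1,2,3,4} | out {0,1,2,3,4} | ==
  [9] u=0 | in {0,1,2,3,4} | out {1,2,3,4} | ==
  [10] u=3 | in {0,1,2,3,4} | out {0,1,2,3,4} | prev {1,2,3,4} | push {2,6}
  [11] u=1 | in {1,4} | out {0,1,3,4} | prev {0,1,3} | push {}
  [12] u=4 | in {0,1,2,3,4} | out {0,1,2,3,4} | ==
  [13] u=2 | in {0,1,2,3,4} | out {0,1,2,3,4} | ==
  [14] u=6 | in {0,1,2,3,4} | out {1,4} | ==

Converged values:
  [0] {1,2,3,4}
  [1] {0,1,3,4}
  [2] {0,1,2,3,4}
  [3] {0,1,2,3,4}
  [4] {0,1,2,3,4}
  [5] {0,1,2,3,4}
  [6] {1,4}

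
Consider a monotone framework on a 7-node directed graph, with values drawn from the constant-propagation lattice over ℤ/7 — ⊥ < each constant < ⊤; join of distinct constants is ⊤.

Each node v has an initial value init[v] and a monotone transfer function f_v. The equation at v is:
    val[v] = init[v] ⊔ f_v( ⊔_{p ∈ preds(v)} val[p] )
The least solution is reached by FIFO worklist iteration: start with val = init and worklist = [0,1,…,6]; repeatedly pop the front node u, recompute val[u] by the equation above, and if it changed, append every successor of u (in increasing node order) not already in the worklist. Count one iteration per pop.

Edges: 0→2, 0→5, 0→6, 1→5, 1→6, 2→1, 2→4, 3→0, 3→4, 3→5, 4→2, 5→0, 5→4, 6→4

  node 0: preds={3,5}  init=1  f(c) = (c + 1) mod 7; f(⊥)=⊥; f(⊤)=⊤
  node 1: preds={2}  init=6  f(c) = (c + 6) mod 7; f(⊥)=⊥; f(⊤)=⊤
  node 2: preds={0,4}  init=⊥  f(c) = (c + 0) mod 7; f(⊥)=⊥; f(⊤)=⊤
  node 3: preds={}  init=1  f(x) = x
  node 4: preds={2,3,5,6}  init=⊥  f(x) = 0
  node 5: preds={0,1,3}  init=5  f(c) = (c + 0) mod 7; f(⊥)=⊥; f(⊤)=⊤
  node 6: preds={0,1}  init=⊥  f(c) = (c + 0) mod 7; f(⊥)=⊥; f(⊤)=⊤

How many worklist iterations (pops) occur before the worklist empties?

Trace (13 dequeues):
  [1] u=0 | in ⊤ | out ⊤ | prev 1 | push {}
  [2] u=1 | in ⊥ | out 6 | ==
  [3] u=2 | in ⊤ | out ⊤ | prev ⊥ | push {1}
  [4] u=3 | in ⊥ | out 1 | ==
  [5] u=4 | in ⊤ | out 0 | prev ⊥ | push {2}
  [6] u=5 | in ⊤ | out ⊤ | prev 5 | push {0,4}
  [7] u=6 | in ⊤ | out ⊤ | prev ⊥ | push {}
  [8] u=1 | in ⊤ | out ⊤ | prev 6 | push {5,6}
  [9] u=2 | in ⊤ | out ⊤ | ==
  [10] u=0 | in ⊤ | out ⊤ | ==
  [11] u=4 | in ⊤ | out 0 | ==
  [12] u=5 | in ⊤ | out ⊤ | ==
  [13] u=6 | in ⊤ | out ⊤ | ==

Converged values:
  [0] ⊤
  [1] ⊤
  [2] ⊤
  [3] 1
  [4] 0
  [5] ⊤
  [6] ⊤

13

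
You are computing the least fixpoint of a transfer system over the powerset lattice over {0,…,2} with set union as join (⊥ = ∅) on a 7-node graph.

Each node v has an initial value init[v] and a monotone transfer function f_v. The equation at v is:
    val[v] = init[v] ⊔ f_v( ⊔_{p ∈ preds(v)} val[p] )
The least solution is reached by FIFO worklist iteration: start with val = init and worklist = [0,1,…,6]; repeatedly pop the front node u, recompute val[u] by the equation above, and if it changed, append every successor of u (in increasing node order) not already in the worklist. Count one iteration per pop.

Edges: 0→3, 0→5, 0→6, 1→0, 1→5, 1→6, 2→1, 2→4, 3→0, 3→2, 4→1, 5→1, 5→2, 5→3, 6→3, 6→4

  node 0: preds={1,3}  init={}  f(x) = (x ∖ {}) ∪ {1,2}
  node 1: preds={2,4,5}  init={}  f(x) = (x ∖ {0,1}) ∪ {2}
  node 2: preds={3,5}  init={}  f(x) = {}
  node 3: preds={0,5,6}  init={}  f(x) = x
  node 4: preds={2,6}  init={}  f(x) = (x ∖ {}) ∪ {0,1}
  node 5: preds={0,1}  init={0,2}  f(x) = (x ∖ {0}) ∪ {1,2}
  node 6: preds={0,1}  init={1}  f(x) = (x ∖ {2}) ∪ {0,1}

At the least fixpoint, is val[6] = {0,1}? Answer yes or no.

Worklist (14 pops):
  #1 pop 0: in={} → {1,2} (was {}); enqueue []
  #2 pop 1: in={0,2} → {2} (was {}); enqueue [0]
  #3 pop 2: in={0,2} → {} (no change)
  #4 pop 3: in={0,1,2} → {0,1,2} (was {}); enqueue [2]
  #5 pop 4: in={1} → {0,1} (was {}); enqueue [1]
  #6 pop 5: in={1,2} → {0,1,2} (was {0,2}); enqueue [3]
  #7 pop 6: in={1,2} → {0,1} (was {1}); enqueue [4]
  #8 pop 0: in={0,1,2} → {0,1,2} (was {1,2}); enqueue [5,6]
  #9 pop 2: in={0,1,2} → {} (no change)
  #10 pop 1: in={0,1,2} → {2} (no change)
  #11 pop 3: in={0,1,2} → {0,1,2} (no change)
  #12 pop 4: in={0,1} → {0,1} (no change)
  #13 pop 5: in={0,1,2} → {0,1,2} (no change)
  #14 pop 6: in={0,1,2} → {0,1} (no change)

Fixpoint:
  val[0] = {0,1,2}
  val[1] = {2}
  val[2] = {}
  val[3] = {0,1,2}
  val[4] = {0,1}
  val[5] = {0,1,2}
  val[6] = {0,1}

yes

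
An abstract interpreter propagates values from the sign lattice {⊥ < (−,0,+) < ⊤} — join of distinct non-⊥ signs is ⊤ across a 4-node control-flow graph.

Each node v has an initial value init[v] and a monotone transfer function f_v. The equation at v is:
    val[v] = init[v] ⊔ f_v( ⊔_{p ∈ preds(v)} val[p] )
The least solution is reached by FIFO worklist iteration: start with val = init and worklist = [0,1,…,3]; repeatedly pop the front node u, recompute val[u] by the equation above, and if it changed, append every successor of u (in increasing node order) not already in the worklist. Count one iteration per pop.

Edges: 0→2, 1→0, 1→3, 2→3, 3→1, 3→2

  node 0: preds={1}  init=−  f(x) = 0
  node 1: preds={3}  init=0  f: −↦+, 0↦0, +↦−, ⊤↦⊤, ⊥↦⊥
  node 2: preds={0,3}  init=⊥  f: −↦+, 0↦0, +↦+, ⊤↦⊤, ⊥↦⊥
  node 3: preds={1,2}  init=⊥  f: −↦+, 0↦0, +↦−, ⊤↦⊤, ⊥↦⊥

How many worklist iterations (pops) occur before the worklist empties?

Trace (8 dequeues):
  [1] u=0 | in 0 | out ⊤ | prev − | push {}
  [2] u=1 | in ⊥ | out 0 | ==
  [3] u=2 | in ⊤ | out ⊤ | prev ⊥ | push {}
  [4] u=3 | in ⊤ | out ⊤ | prev ⊥ | push {1,2}
  [5] u=1 | in ⊤ | out ⊤ | prev 0 | push {0,3}
  [6] u=2 | in ⊤ | out ⊤ | ==
  [7] u=0 | in ⊤ | out ⊤ | ==
  [8] u=3 | in ⊤ | out ⊤ | ==

Converged values:
  [0] ⊤
  [1] ⊤
  [2] ⊤
  [3] ⊤

8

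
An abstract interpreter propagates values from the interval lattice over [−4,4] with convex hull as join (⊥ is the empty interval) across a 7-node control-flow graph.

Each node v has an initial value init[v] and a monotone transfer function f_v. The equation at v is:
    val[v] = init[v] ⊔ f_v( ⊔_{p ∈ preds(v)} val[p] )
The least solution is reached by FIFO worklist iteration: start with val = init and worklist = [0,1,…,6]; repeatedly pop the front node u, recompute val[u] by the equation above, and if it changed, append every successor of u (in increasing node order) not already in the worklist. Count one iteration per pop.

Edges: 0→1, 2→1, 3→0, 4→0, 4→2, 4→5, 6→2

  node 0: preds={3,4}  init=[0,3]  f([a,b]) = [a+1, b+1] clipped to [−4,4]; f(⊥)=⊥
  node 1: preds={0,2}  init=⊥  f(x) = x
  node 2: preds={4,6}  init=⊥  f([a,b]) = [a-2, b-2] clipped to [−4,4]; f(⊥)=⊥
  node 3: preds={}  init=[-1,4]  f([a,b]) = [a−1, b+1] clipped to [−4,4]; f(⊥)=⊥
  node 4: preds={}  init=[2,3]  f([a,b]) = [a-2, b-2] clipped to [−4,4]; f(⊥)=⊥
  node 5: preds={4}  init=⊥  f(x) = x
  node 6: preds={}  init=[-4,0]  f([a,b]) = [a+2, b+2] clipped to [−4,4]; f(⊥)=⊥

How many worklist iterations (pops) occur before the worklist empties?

8

Worklist (8 pops):
  #1 pop 0: in=[-1,4] → [0,4] (was [0,3]); enqueue []
  #2 pop 1: in=[0,4] → [0,4] (was ⊥); enqueue []
  #3 pop 2: in=[-4,3] → [-4,1] (was ⊥); enqueue [1]
  #4 pop 3: in=⊥ → [-1,4] (no change)
  #5 pop 4: in=⊥ → [2,3] (no change)
  #6 pop 5: in=[2,3] → [2,3] (was ⊥); enqueue []
  #7 pop 6: in=⊥ → [-4,0] (no change)
  #8 pop 1: in=[-4,4] → [-4,4] (was [0,4]); enqueue []

Fixpoint:
  val[0] = [0,4]
  val[1] = [-4,4]
  val[2] = [-4,1]
  val[3] = [-1,4]
  val[4] = [2,3]
  val[5] = [2,3]
  val[6] = [-4,0]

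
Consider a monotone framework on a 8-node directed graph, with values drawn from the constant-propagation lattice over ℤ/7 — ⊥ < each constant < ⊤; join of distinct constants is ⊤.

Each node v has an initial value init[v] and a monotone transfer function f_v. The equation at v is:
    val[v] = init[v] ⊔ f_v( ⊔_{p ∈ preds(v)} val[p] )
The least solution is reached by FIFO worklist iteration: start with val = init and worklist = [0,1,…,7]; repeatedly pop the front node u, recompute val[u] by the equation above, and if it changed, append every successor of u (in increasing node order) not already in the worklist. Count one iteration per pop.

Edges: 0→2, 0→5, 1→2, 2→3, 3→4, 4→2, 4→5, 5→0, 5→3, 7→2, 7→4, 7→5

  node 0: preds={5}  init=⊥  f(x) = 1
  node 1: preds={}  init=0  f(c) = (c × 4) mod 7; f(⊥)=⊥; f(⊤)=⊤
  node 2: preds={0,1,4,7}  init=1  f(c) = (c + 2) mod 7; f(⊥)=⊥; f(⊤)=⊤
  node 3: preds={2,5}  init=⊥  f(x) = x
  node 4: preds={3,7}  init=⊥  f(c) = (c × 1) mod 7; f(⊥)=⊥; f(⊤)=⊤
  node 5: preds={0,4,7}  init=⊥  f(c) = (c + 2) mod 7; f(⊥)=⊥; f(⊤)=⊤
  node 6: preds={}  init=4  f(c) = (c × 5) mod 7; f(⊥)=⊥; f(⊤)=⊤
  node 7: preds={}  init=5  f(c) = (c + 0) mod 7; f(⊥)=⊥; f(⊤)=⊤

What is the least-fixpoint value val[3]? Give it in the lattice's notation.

⊤

Trace (11 dequeues):
  [1] u=0 | in ⊥ | out 1 | prev ⊥ | push {}
  [2] u=1 | in ⊥ | out 0 | ==
  [3] u=2 | in ⊤ | out ⊤ | prev 1 | push {}
  [4] u=3 | in ⊤ | out ⊤ | prev ⊥ | push {}
  [5] u=4 | in ⊤ | out ⊤ | prev ⊥ | push {2}
  [6] u=5 | in ⊤ | out ⊤ | prev ⊥ | push {0,3}
  [7] u=6 | in ⊥ | out 4 | ==
  [8] u=7 | in ⊥ | out 5 | ==
  [9] u=2 | in ⊤ | out ⊤ | ==
  [10] u=0 | in ⊤ | out 1 | ==
  [11] u=3 | in ⊤ | out ⊤ | ==

Converged values:
  [0] 1
  [1] 0
  [2] ⊤
  [3] ⊤
  [4] ⊤
  [5] ⊤
  [6] 4
  [7] 5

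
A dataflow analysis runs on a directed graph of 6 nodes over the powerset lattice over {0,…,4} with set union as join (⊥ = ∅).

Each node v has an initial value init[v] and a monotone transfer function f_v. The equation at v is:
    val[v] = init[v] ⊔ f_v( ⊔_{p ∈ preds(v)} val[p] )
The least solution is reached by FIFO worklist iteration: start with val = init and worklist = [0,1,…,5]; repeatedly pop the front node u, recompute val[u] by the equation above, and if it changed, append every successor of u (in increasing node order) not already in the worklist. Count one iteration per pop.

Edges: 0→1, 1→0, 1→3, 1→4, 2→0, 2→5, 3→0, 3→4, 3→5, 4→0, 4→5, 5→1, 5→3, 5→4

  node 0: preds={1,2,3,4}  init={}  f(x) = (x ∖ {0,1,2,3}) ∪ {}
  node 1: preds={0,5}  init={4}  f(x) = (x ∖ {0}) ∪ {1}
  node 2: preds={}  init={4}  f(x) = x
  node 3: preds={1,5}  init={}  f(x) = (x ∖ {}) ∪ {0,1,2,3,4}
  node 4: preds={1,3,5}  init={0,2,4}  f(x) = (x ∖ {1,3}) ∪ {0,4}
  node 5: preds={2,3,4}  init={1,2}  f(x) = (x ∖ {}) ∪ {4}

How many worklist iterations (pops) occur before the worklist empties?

Worklist (11 pops):
  #1 pop 0: in={0,2,4} → {4} (was {}); enqueue []
  #2 pop 1: in={1,2,4} → {1,2,4} (was {4}); enqueue [0]
  #3 pop 2: in={} → {4} (no change)
  #4 pop 3: in={1,2,4} → {0,1,2,3,4} (was {}); enqueue []
  #5 pop 4: in={0,1,2,3,4} → {0,2,4} (no change)
  #6 pop 5: in={0,1,2,3,4} → {0,1,2,3,4} (was {1,2}); enqueue [1,3,4]
  #7 pop 0: in={0,1,2,3,4} → {4} (no change)
  #8 pop 1: in={0,1,2,3,4} → {1,2,3,4} (was {1,2,4}); enqueue [0]
  #9 pop 3: in={0,1,2,3,4} → {0,1,2,3,4} (no change)
  #10 pop 4: in={0,1,2,3,4} → {0,2,4} (no change)
  #11 pop 0: in={0,1,2,3,4} → {4} (no change)

Fixpoint:
  val[0] = {4}
  val[1] = {1,2,3,4}
  val[2] = {4}
  val[3] = {0,1,2,3,4}
  val[4] = {0,2,4}
  val[5] = {0,1,2,3,4}

11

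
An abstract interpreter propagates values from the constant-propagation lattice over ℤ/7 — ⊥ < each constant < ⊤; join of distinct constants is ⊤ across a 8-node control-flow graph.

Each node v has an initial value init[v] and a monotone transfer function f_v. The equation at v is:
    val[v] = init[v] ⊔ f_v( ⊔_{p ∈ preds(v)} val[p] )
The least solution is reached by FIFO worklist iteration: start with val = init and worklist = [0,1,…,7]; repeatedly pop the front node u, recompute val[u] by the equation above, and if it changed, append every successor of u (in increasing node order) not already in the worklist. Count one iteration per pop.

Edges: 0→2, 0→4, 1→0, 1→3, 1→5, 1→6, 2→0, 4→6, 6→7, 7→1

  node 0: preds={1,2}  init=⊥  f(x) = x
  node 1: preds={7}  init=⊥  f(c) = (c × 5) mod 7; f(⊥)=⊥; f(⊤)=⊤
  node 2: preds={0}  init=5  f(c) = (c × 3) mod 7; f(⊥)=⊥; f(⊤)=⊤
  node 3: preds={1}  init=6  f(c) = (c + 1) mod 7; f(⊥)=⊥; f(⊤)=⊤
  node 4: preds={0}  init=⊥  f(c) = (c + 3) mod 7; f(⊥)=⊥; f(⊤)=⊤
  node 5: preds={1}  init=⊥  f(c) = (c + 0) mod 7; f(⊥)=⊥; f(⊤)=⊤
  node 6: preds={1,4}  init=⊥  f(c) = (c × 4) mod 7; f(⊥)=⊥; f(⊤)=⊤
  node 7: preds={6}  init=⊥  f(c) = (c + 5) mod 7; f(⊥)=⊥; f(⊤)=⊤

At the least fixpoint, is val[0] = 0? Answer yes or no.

no

Trace (22 dequeues):
  [1] u=0 | in 5 | out 5 | prev ⊥ | push {}
  [2] u=1 | in ⊥ | out ⊥ | ==
  [3] u=2 | in 5 | out ⊤ | prev 5 | push {0}
  [4] u=3 | in ⊥ | out 6 | ==
  [5] u=4 | in 5 | out 1 | prev ⊥ | push {}
  [6] u=5 | in ⊥ | out ⊥ | ==
  [7] u=6 | in 1 | out 4 | prev ⊥ | push {}
  [8] u=7 | in 4 | out 2 | prev ⊥ | push {1}
  [9] u=0 | in ⊤ | out ⊤ | prev 5 | push {2,4}
  [10] u=1 | in 2 | out 3 | prev ⊥ | push {0,3,5,6}
  [11] u=2 | in ⊤ | out ⊤ | ==
  [12] u=4 | in ⊤ | out ⊤ | prev 1 | push {}
  [13] u=0 | in ⊤ | out ⊤ | ==
  [14] u=3 | in 3 | out ⊤ | prev 6 | push {}
  [15] u=5 | in 3 | out 3 | prev ⊥ | push {}
  [16] u=6 | in ⊤ | out ⊤ | prev 4 | push {7}
  [17] u=7 | in ⊤ | out ⊤ | prev 2 | push {1}
  [18] u=1 | in ⊤ | out ⊤ | prev 3 | push {0,3,5,6}
  [19] u=0 | in ⊤ | out ⊤ | ==
  [20] u=3 | in ⊤ | out ⊤ | ==
  [21] u=5 | in ⊤ | out ⊤ | prev 3 | push {}
  [22] u=6 | in ⊤ | out ⊤ | ==

Converged values:
  [0] ⊤
  [1] ⊤
  [2] ⊤
  [3] ⊤
  [4] ⊤
  [5] ⊤
  [6] ⊤
  [7] ⊤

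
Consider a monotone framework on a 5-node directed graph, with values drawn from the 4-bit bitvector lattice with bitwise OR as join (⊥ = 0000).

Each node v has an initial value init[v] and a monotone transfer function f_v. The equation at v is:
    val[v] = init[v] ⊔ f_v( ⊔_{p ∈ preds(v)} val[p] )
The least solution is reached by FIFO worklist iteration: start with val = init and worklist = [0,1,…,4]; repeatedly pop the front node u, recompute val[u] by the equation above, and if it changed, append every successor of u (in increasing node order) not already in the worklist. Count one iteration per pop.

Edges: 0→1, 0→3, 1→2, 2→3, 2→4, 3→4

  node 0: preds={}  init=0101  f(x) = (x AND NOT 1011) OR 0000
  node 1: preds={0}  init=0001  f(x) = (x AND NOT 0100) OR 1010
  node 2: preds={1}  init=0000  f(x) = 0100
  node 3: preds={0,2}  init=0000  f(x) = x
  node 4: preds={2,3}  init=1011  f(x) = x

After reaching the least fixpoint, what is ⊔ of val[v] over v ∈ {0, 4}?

Trace (5 dequeues):
  [1] u=0 | in 0000 | out 0101 | ==
  [2] u=1 | in 0101 | out 1011 | prev 0001 | push {}
  [3] u=2 | in 1011 | out 0100 | prev 0000 | push {}
  [4] u=3 | in 0101 | out 0101 | prev 0000 | push {}
  [5] u=4 | in 0101 | out 1111 | prev 1011 | push {}

Converged values:
  [0] 0101
  [1] 1011
  [2] 0100
  [3] 0101
  [4] 1111

1111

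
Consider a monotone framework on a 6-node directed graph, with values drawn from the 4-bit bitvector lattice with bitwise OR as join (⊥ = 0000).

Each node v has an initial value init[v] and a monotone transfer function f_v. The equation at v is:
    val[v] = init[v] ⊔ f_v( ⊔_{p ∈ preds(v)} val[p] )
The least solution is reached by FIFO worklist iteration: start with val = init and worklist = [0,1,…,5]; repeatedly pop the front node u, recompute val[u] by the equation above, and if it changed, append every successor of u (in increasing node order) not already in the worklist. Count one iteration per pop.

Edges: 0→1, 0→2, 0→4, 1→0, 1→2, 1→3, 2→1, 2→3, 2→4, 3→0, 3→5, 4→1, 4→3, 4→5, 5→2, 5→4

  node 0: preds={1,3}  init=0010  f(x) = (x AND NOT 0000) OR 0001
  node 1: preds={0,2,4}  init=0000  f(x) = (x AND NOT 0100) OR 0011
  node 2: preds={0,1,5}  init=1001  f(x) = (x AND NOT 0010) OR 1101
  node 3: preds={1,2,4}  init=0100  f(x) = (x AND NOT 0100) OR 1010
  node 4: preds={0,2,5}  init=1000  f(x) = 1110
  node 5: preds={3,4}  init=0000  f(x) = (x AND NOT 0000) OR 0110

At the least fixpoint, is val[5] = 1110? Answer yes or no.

Trace (11 dequeues):
  [1] u=0 | in 0100 | out 0111 | prev 0010 | push {}
  [2] u=1 | in 1111 | out 1011 | prev 0000 | push {0}
  [3] u=2 | in 1111 | out 1101 | prev 1001 | push {1}
  [4] u=3 | in 1111 | out 1111 | prev 0100 | push {}
  [5] u=4 | in 1111 | out 1110 | prev 1000 | push {3}
  [6] u=5 | in 1111 | out 1111 | prev 0000 | push {2,4}
  [7] u=0 | in 1111 | out 1111 | prev 0111 | push {}
  [8] u=1 | in 1111 | out 1011 | ==
  [9] u=3 | in 1111 | out 1111 | ==
  [10] u=2 | in 1111 | out 1101 | ==
  [11] u=4 | in 1111 | out 1110 | ==

Converged values:
  [0] 1111
  [1] 1011
  [2] 1101
  [3] 1111
  [4] 1110
  [5] 1111

no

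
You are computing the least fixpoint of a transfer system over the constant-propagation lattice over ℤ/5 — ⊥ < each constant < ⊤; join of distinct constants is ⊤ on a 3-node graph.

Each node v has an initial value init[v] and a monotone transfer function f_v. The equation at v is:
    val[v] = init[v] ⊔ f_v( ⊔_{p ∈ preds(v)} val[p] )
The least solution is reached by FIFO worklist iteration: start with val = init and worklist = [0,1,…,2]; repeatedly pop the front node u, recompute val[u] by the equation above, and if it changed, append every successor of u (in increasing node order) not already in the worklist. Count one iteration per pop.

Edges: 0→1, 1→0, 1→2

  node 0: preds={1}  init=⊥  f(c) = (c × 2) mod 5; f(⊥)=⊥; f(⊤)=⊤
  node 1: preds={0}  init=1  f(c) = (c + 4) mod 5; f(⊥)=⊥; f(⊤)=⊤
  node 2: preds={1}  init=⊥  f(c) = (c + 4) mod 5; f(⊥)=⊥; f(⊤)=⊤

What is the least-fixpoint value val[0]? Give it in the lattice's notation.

Iteration log — 3 steps:
  step 1. node 0  ⊔preds=1  new=2  old=⊥  +wl: 
  step 2. node 1  ⊔preds=2  new=1  stable
  step 3. node 2  ⊔preds=1  new=0  old=⊥  +wl: 

Least fixpoint reached:
  node 0: 2
  node 1: 1
  node 2: 0

2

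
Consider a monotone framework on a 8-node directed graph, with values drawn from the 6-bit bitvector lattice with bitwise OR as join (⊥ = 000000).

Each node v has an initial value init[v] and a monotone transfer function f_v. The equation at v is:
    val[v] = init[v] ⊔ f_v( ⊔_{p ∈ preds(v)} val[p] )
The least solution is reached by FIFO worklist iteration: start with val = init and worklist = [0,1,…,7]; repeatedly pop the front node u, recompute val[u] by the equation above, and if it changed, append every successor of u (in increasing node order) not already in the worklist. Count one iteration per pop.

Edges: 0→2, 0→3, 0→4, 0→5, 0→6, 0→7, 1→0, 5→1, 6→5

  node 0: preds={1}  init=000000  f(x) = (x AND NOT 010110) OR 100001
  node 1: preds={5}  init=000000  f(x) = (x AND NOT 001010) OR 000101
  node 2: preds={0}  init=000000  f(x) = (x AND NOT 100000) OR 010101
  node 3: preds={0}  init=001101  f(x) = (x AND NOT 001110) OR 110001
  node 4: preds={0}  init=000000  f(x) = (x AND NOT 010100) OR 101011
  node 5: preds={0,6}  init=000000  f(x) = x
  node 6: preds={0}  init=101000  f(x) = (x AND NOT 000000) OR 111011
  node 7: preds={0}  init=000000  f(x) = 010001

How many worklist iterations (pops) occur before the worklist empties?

Iteration log — 14 steps:
  step 1. node 0  ⊔preds=000000  new=100001  old=000000  +wl: 
  step 2. node 1  ⊔preds=000000  new=000101  old=000000  +wl: 0
  step 3. node 2  ⊔preds=100001  new=010101  old=000000  +wl: 
  step 4. node 3  ⊔preds=100001  new=111101  old=001101  +wl: 
  step 5. node 4  ⊔preds=100001  new=101011  old=000000  +wl: 
  step 6. node 5  ⊔preds=101001  new=101001  old=000000  +wl: 1
  step 7. node 6  ⊔preds=100001  new=111011  old=101000  +wl: 5
  step 8. node 7  ⊔preds=100001  new=010001  old=000000  +wl: 
  step 9. node 0  ⊔preds=000101  new=100001  stable
  step 10. node 1  ⊔preds=101001  new=100101  old=000101  +wl: 0
  step 11. node 5  ⊔preds=111011  new=111011  old=101001  +wl: 1
  step 12. node 0  ⊔preds=100101  new=100001  stable
  step 13. node 1  ⊔preds=111011  new=110101  old=100101  +wl: 0
  step 14. node 0  ⊔preds=110101  new=100001  stable

Least fixpoint reached:
  node 0: 100001
  node 1: 110101
  node 2: 010101
  node 3: 111101
  node 4: 101011
  node 5: 111011
  node 6: 111011
  node 7: 010001

14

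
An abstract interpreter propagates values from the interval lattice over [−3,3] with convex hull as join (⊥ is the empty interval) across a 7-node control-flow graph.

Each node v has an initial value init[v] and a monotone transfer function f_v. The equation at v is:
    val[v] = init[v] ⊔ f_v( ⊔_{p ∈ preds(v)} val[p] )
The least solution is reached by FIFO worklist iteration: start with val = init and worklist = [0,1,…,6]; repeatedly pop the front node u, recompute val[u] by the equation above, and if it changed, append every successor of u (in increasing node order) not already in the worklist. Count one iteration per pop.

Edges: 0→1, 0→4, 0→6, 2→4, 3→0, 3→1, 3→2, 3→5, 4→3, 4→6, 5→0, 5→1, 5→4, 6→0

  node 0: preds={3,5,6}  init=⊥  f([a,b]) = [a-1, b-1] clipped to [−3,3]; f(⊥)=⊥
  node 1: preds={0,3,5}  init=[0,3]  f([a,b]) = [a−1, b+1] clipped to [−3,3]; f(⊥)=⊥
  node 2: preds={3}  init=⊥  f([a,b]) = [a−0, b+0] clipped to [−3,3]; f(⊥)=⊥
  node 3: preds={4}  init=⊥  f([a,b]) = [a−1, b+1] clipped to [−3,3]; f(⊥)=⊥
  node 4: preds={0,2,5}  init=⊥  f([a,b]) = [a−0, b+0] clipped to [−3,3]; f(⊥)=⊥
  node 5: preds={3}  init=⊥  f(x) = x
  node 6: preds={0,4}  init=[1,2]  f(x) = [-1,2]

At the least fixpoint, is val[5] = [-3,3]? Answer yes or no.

Worklist (26 pops):
  #1 pop 0: in=[1,2] → [0,1] (was ⊥); enqueue []
  #2 pop 1: in=[0,1] → [-1,3] (was [0,3]); enqueue []
  #3 pop 2: in=⊥ → ⊥ (no change)
  #4 pop 3: in=⊥ → ⊥ (no change)
  #5 pop 4: in=[0,1] → [0,1] (was ⊥); enqueue [3]
  #6 pop 5: in=⊥ → ⊥ (no change)
  #7 pop 6: in=[0,1] → [-1,2] (was [1,2]); enqueue [0]
  #8 pop 3: in=[0,1] → [-1,2] (was ⊥); enqueue [1,2,5]
  #9 pop 0: in=[-1,2] → [-2,1] (was [0,1]); enqueue [4,6]
  #10 pop 1: in=[-2,2] → [-3,3] (was [-1,3]); enqueue []
  #11 pop 2: in=[-1,2] → [-1,2] (was ⊥); enqueue []
  #12 pop 5: in=[-1,2] → [-1,2] (was ⊥); enqueue [0,1]
  #13 pop 4: in=[-2,2] → [-2,2] (was [0,1]); enqueue [3]
  #14 pop 6: in=[-2,2] → [-1,2] (no change)
  #15 pop 0: in=[-1,2] → [-2,1] (no change)
  #16 pop 1: in=[-2,2] → [-3,3] (no change)
  #17 pop 3: in=[-2,2] → [-3,3] (was [-1,2]); enqueue [0,1,2,5]
  #18 pop 0: in=[-3,3] → [-3,2] (was [-2,1]); enqueue [4,6]
  #19 pop 1: in=[-3,3] → [-3,3] (no change)
  #20 pop 2: in=[-3,3] → [-3,3] (was [-1,2]); enqueue []
  #21 pop 5: in=[-3,3] → [-3,3] (was [-1,2]); enqueue [0,1]
  #22 pop 4: in=[-3,3] → [-3,3] (was [-2,2]); enqueue [3]
  #23 pop 6: in=[-3,3] → [-1,2] (no change)
  #24 pop 0: in=[-3,3] → [-3,2] (no change)
  #25 pop 1: in=[-3,3] → [-3,3] (no change)
  #26 pop 3: in=[-3,3] → [-3,3] (no change)

Fixpoint:
  val[0] = [-3,2]
  val[1] = [-3,3]
  val[2] = [-3,3]
  val[3] = [-3,3]
  val[4] = [-3,3]
  val[5] = [-3,3]
  val[6] = [-1,2]

yes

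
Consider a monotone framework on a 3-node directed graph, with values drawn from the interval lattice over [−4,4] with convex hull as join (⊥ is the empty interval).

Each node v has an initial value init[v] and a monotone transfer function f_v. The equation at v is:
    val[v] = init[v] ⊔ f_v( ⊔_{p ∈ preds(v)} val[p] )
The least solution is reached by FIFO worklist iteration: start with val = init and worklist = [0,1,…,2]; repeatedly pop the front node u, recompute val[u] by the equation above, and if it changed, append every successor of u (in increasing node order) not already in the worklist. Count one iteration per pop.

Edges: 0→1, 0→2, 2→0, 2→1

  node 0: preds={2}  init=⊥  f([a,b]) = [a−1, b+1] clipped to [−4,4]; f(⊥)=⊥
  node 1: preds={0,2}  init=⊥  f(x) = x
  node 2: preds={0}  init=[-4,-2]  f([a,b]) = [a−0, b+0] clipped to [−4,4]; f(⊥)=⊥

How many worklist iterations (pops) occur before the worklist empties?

Trace (20 dequeues):
  [1] u=0 | in [-4,-2] | out [-4,-1] | prev ⊥ | push {}
  [2] u=1 | in [-4,-1] | out [-4,-1] | prev ⊥ | push {}
  [3] u=2 | in [-4,-1] | out [-4,-1] | prev [-4,-2] | push {0,1}
  [4] u=0 | in [-4,-1] | out [-4,0] | prev [-4,-1] | push {2}
  [5] u=1 | in [-4,0] | out [-4,0] | prev [-4,-1] | push {}
  [6] u=2 | in [-4,0] | out [-4,0] | prev [-4,-1] | push {0,1}
  [7] u=0 | in [-4,0] | out [-4,1] | prev [-4,0] | push {2}
  [8] u=1 | in [-4,1] | out [-4,1] | prev [-4,0] | push {}
  [9] u=2 | in [-4,1] | out [-4,1] | prev [-4,0] | push {0,1}
  [10] u=0 | in [-4,1] | out [-4,2] | prev [-4,1] | push {2}
  [11] u=1 | in [-4,2] | out [-4,2] | prev [-4,1] | push {}
  [12] u=2 | in [-4,2] | out [-4,2] | prev [-4,1] | push {0,1}
  [13] u=0 | in [-4,2] | out [-4,3] | prev [-4,2] | push {2}
  [14] u=1 | in [-4,3] | out [-4,3] | prev [-4,2] | push {}
  [15] u=2 | in [-4,3] | out [-4,3] | prev [-4,2] | push {0,1}
  [16] u=0 | in [-4,3] | out [-4,4] | prev [-4,3] | push {2}
  [17] u=1 | in [-4,4] | out [-4,4] | prev [-4,3] | push {}
  [18] u=2 | in [-4,4] | out [-4,4] | prev [-4,3] | push {0,1}
  [19] u=0 | in [-4,4] | out [-4,4] | ==
  [20] u=1 | in [-4,4] | out [-4,4] | ==

Converged values:
  [0] [-4,4]
  [1] [-4,4]
  [2] [-4,4]

20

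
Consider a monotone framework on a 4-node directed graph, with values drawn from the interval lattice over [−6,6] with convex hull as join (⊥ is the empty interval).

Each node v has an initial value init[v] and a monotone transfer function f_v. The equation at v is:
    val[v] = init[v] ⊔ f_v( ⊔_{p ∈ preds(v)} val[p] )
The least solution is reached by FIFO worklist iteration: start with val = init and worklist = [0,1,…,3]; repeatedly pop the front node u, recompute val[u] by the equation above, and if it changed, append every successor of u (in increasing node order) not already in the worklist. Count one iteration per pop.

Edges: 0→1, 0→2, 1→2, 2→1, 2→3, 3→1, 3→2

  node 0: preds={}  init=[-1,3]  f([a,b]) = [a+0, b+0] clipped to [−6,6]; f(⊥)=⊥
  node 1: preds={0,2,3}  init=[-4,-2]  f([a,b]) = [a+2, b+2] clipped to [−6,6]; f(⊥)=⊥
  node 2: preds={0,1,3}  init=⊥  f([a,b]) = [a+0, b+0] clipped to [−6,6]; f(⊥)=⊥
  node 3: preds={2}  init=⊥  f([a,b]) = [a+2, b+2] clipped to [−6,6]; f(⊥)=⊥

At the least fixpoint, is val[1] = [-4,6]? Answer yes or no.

yes

Trace (8 dequeues):
  [1] u=0 | in ⊥ | out [-1,3] | ==
  [2] u=1 | in [-1,3] | out [-4,5] | prev [-4,-2] | push {}
  [3] u=2 | in [-4,5] | out [-4,5] | prev ⊥ | push {1}
  [4] u=3 | in [-4,5] | out [-2,6] | prev ⊥ | push {2}
  [5] u=1 | in [-4,6] | out [-4,6] | prev [-4,5] | push {}
  [6] u=2 | in [-4,6] | out [-4,6] | prev [-4,5] | push {1,3}
  [7] u=1 | in [-4,6] | out [-4,6] | ==
  [8] u=3 | in [-4,6] | out [-2,6] | ==

Converged values:
  [0] [-1,3]
  [1] [-4,6]
  [2] [-4,6]
  [3] [-2,6]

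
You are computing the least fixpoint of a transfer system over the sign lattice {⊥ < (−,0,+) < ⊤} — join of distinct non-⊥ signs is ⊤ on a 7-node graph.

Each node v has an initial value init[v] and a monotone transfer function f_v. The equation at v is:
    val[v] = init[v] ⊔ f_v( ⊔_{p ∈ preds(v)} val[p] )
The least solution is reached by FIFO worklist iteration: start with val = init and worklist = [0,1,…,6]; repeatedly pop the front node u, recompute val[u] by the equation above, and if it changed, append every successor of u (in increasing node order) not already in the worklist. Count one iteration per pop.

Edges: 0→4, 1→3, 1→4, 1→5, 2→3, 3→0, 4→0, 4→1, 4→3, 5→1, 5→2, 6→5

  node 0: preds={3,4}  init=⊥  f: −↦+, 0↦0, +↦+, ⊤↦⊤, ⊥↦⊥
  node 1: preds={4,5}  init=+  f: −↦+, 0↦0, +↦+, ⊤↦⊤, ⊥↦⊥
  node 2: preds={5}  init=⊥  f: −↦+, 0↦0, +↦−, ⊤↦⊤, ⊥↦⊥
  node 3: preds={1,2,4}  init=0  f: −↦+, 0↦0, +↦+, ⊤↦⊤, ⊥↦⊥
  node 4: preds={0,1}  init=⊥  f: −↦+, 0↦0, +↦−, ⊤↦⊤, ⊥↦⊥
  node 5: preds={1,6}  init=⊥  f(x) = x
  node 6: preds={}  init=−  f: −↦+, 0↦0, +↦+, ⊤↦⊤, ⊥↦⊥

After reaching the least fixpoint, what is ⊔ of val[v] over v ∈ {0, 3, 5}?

⊤

Iteration log — 14 steps:
  step 1. node 0  ⊔preds=0  new=0  old=⊥  +wl: 
  step 2. node 1  ⊔preds=⊥  new=+  stable
  step 3. node 2  ⊔preds=⊥  new=⊥  stable
  step 4. node 3  ⊔preds=+  new=⊤  old=0  +wl: 0
  step 5. node 4  ⊔preds=⊤  new=⊤  old=⊥  +wl: 1,3
  step 6. node 5  ⊔preds=⊤  new=⊤  old=⊥  +wl: 2
  step 7. node 6  ⊔preds=⊥  new=−  stable
  step 8. node 0  ⊔preds=⊤  new=⊤  old=0  +wl: 4
  step 9. node 1  ⊔preds=⊤  new=⊤  old=+  +wl: 5
  step 10. node 3  ⊔preds=⊤  new=⊤  stable
  step 11. node 2  ⊔preds=⊤  new=⊤  old=⊥  +wl: 3
  step 12. node 4  ⊔preds=⊤  new=⊤  stable
  step 13. node 5  ⊔preds=⊤  new=⊤  stable
  step 14. node 3  ⊔preds=⊤  new=⊤  stable

Least fixpoint reached:
  node 0: ⊤
  node 1: ⊤
  node 2: ⊤
  node 3: ⊤
  node 4: ⊤
  node 5: ⊤
  node 6: −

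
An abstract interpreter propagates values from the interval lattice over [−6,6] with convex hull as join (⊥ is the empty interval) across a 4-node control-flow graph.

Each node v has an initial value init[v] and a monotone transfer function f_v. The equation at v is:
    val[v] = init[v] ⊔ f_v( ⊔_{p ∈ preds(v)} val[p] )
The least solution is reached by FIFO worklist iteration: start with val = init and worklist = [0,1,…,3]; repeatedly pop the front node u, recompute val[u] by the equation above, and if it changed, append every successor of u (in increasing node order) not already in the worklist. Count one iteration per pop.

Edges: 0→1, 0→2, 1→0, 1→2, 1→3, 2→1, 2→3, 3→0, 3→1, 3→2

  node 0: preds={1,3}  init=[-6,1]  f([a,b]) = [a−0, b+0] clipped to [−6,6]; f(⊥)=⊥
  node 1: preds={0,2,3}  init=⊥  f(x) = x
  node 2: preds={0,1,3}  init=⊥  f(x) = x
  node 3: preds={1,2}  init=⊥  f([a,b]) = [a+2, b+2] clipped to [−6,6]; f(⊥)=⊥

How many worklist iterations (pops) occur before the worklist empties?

18

Worklist (18 pops):
  #1 pop 0: in=⊥ → [-6,1] (no change)
  #2 pop 1: in=[-6,1] → [-6,1] (was ⊥); enqueue [0]
  #3 pop 2: in=[-6,1] → [-6,1] (was ⊥); enqueue [1]
  #4 pop 3: in=[-6,1] → [-4,3] (was ⊥); enqueue [2]
  #5 pop 0: in=[-6,3] → [-6,3] (was [-6,1]); enqueue []
  #6 pop 1: in=[-6,3] → [-6,3] (was [-6,1]); enqueue [0,3]
  #7 pop 2: in=[-6,3] → [-6,3] (was [-6,1]); enqueue [1]
  #8 pop 0: in=[-6,3] → [-6,3] (no change)
  #9 pop 3: in=[-6,3] → [-4,5] (was [-4,3]); enqueue [0,2]
  #10 pop 1: in=[-6,5] → [-6,5] (was [-6,3]); enqueue [3]
  #11 pop 0: in=[-6,5] → [-6,5] (was [-6,3]); enqueue [1]
  #12 pop 2: in=[-6,5] → [-6,5] (was [-6,3]); enqueue []
  #13 pop 3: in=[-6,5] → [-4,6] (was [-4,5]); enqueue [0,2]
  #14 pop 1: in=[-6,6] → [-6,6] (was [-6,5]); enqueue [3]
  #15 pop 0: in=[-6,6] → [-6,6] (was [-6,5]); enqueue [1]
  #16 pop 2: in=[-6,6] → [-6,6] (was [-6,5]); enqueue []
  #17 pop 3: in=[-6,6] → [-4,6] (no change)
  #18 pop 1: in=[-6,6] → [-6,6] (no change)

Fixpoint:
  val[0] = [-6,6]
  val[1] = [-6,6]
  val[2] = [-6,6]
  val[3] = [-4,6]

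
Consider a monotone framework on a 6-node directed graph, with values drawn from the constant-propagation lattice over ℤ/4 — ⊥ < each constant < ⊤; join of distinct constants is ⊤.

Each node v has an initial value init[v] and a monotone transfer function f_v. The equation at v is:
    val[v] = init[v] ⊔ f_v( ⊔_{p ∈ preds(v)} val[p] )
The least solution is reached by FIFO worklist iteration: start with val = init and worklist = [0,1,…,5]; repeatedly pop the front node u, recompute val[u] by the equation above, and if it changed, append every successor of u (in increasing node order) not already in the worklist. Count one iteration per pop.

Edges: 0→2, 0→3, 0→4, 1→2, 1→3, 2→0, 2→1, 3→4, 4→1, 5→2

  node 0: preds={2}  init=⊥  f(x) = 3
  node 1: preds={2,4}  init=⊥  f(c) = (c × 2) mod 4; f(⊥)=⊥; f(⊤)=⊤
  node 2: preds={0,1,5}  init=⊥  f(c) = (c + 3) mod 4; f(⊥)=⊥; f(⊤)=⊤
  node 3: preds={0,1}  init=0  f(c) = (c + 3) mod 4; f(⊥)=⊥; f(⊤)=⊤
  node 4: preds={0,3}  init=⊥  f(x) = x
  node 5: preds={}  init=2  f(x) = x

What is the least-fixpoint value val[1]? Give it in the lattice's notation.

⊤

Trace (10 dequeues):
  [1] u=0 | in ⊥ | out 3 | prev ⊥ | push {}
  [2] u=1 | in ⊥ | out ⊥ | ==
  [3] u=2 | in ⊤ | out ⊤ | prev ⊥ | push {0,1}
  [4] u=3 | in 3 | out ⊤ | prev 0 | push {}
  [5] u=4 | in ⊤ | out ⊤ | prev ⊥ | push {}
  [6] u=5 | in ⊥ | out 2 | ==
  [7] u=0 | in ⊤ | out 3 | ==
  [8] u=1 | in ⊤ | out ⊤ | prev ⊥ | push {2,3}
  [9] u=2 | in ⊤ | out ⊤ | ==
  [10] u=3 | in ⊤ | out ⊤ | ==

Converged values:
  [0] 3
  [1] ⊤
  [2] ⊤
  [3] ⊤
  [4] ⊤
  [5] 2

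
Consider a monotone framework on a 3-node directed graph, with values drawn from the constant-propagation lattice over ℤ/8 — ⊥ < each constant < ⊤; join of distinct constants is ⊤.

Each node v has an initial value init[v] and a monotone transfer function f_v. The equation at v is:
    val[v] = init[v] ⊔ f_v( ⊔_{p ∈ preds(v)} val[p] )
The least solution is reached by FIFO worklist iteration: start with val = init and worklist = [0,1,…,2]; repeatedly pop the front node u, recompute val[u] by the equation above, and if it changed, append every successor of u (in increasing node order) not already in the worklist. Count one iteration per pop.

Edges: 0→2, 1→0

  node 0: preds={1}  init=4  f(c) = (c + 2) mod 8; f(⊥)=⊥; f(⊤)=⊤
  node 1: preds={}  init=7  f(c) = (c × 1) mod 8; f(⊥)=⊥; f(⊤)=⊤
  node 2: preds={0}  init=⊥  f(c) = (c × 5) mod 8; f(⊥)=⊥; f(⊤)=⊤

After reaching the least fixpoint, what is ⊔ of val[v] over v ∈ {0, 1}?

Trace (3 dequeues):
  [1] u=0 | in 7 | out ⊤ | prev 4 | push {}
  [2] u=1 | in ⊥ | out 7 | ==
  [3] u=2 | in ⊤ | out ⊤ | prev ⊥ | push {}

Converged values:
  [0] ⊤
  [1] 7
  [2] ⊤

⊤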